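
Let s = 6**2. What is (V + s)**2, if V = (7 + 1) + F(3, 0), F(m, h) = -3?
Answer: 1681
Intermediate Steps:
V = 5 (V = (7 + 1) - 3 = 8 - 3 = 5)
s = 36
(V + s)**2 = (5 + 36)**2 = 41**2 = 1681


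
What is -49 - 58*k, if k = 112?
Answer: -6545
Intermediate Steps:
-49 - 58*k = -49 - 58*112 = -49 - 6496 = -6545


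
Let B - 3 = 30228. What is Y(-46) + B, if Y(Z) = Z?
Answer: 30185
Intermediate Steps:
B = 30231 (B = 3 + 30228 = 30231)
Y(-46) + B = -46 + 30231 = 30185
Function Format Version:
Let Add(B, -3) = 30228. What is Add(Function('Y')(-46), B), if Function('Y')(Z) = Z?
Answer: 30185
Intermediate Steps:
B = 30231 (B = Add(3, 30228) = 30231)
Add(Function('Y')(-46), B) = Add(-46, 30231) = 30185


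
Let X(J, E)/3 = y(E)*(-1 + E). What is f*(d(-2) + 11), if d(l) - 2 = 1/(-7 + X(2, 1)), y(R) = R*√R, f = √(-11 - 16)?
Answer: 270*I*√3/7 ≈ 66.808*I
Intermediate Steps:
f = 3*I*√3 (f = √(-27) = 3*I*√3 ≈ 5.1962*I)
y(R) = R^(3/2)
X(J, E) = 3*E^(3/2)*(-1 + E) (X(J, E) = 3*(E^(3/2)*(-1 + E)) = 3*E^(3/2)*(-1 + E))
d(l) = 13/7 (d(l) = 2 + 1/(-7 + 3*1^(3/2)*(-1 + 1)) = 2 + 1/(-7 + 3*1*0) = 2 + 1/(-7 + 0) = 2 + 1/(-7) = 2 - ⅐ = 13/7)
f*(d(-2) + 11) = (3*I*√3)*(13/7 + 11) = (3*I*√3)*(90/7) = 270*I*√3/7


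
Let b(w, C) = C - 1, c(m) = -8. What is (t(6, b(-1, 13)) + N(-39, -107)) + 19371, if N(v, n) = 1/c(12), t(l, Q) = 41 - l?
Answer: 155247/8 ≈ 19406.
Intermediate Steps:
b(w, C) = -1 + C
N(v, n) = -⅛ (N(v, n) = 1/(-8) = -⅛)
(t(6, b(-1, 13)) + N(-39, -107)) + 19371 = ((41 - 1*6) - ⅛) + 19371 = ((41 - 6) - ⅛) + 19371 = (35 - ⅛) + 19371 = 279/8 + 19371 = 155247/8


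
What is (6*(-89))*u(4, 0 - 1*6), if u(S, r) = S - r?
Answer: -5340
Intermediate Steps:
(6*(-89))*u(4, 0 - 1*6) = (6*(-89))*(4 - (0 - 1*6)) = -534*(4 - (0 - 6)) = -534*(4 - 1*(-6)) = -534*(4 + 6) = -534*10 = -5340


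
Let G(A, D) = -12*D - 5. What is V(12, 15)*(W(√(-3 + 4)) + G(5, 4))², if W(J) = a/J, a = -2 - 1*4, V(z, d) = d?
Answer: 52215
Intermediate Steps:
G(A, D) = -5 - 12*D (G(A, D) = -12*D - 5 = -5 - 12*D)
a = -6 (a = -2 - 4 = -6)
W(J) = -6/J
V(12, 15)*(W(√(-3 + 4)) + G(5, 4))² = 15*(-6/√(-3 + 4) + (-5 - 12*4))² = 15*(-6/(√1) + (-5 - 48))² = 15*(-6/1 - 53)² = 15*(-6*1 - 53)² = 15*(-6 - 53)² = 15*(-59)² = 15*3481 = 52215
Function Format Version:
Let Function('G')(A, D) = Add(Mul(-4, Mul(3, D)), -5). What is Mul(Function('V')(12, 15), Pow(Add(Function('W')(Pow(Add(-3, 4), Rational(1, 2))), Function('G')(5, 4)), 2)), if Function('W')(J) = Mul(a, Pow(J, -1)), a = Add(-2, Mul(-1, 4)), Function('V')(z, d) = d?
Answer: 52215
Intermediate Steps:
Function('G')(A, D) = Add(-5, Mul(-12, D)) (Function('G')(A, D) = Add(Mul(-12, D), -5) = Add(-5, Mul(-12, D)))
a = -6 (a = Add(-2, -4) = -6)
Function('W')(J) = Mul(-6, Pow(J, -1))
Mul(Function('V')(12, 15), Pow(Add(Function('W')(Pow(Add(-3, 4), Rational(1, 2))), Function('G')(5, 4)), 2)) = Mul(15, Pow(Add(Mul(-6, Pow(Pow(Add(-3, 4), Rational(1, 2)), -1)), Add(-5, Mul(-12, 4))), 2)) = Mul(15, Pow(Add(Mul(-6, Pow(Pow(1, Rational(1, 2)), -1)), Add(-5, -48)), 2)) = Mul(15, Pow(Add(Mul(-6, Pow(1, -1)), -53), 2)) = Mul(15, Pow(Add(Mul(-6, 1), -53), 2)) = Mul(15, Pow(Add(-6, -53), 2)) = Mul(15, Pow(-59, 2)) = Mul(15, 3481) = 52215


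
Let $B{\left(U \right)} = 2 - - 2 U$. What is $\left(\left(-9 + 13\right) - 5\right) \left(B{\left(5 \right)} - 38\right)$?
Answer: $26$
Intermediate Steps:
$B{\left(U \right)} = 2 + 2 U$
$\left(\left(-9 + 13\right) - 5\right) \left(B{\left(5 \right)} - 38\right) = \left(\left(-9 + 13\right) - 5\right) \left(\left(2 + 2 \cdot 5\right) - 38\right) = \left(4 - 5\right) \left(\left(2 + 10\right) - 38\right) = - (12 - 38) = \left(-1\right) \left(-26\right) = 26$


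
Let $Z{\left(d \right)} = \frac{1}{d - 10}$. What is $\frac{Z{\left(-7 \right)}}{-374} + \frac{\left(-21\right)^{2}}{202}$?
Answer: $\frac{701020}{321079} \approx 2.1833$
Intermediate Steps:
$Z{\left(d \right)} = \frac{1}{-10 + d}$
$\frac{Z{\left(-7 \right)}}{-374} + \frac{\left(-21\right)^{2}}{202} = \frac{1}{\left(-10 - 7\right) \left(-374\right)} + \frac{\left(-21\right)^{2}}{202} = \frac{1}{-17} \left(- \frac{1}{374}\right) + 441 \cdot \frac{1}{202} = \left(- \frac{1}{17}\right) \left(- \frac{1}{374}\right) + \frac{441}{202} = \frac{1}{6358} + \frac{441}{202} = \frac{701020}{321079}$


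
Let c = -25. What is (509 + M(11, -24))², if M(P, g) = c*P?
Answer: 54756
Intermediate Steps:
M(P, g) = -25*P
(509 + M(11, -24))² = (509 - 25*11)² = (509 - 275)² = 234² = 54756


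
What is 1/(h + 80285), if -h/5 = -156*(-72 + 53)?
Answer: 1/65465 ≈ 1.5275e-5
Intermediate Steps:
h = -14820 (h = -(-780)*(-72 + 53) = -(-780)*(-19) = -5*2964 = -14820)
1/(h + 80285) = 1/(-14820 + 80285) = 1/65465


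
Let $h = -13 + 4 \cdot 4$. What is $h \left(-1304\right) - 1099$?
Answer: $-5011$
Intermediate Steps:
$h = 3$ ($h = -13 + 16 = 3$)
$h \left(-1304\right) - 1099 = 3 \left(-1304\right) - 1099 = -3912 - 1099 = -5011$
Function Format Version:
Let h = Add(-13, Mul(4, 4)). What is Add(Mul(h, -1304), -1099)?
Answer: -5011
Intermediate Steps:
h = 3 (h = Add(-13, 16) = 3)
Add(Mul(h, -1304), -1099) = Add(Mul(3, -1304), -1099) = Add(-3912, -1099) = -5011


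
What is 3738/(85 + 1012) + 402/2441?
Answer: 9565452/2677777 ≈ 3.5722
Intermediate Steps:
3738/(85 + 1012) + 402/2441 = 3738/1097 + 402*(1/2441) = 3738*(1/1097) + 402/2441 = 3738/1097 + 402/2441 = 9565452/2677777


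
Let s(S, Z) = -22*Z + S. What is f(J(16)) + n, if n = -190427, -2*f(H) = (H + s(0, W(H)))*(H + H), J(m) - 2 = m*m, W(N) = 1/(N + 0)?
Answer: -256969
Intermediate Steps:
W(N) = 1/N
J(m) = 2 + m² (J(m) = 2 + m*m = 2 + m²)
s(S, Z) = S - 22*Z
f(H) = -H*(H - 22/H) (f(H) = -(H + (0 - 22/H))*(H + H)/2 = -(H - 22/H)*2*H/2 = -H*(H - 22/H))
f(J(16)) + n = (22 - (2 + 16²)²) - 190427 = (22 - (2 + 256)²) - 190427 = (22 - 1*258²) - 190427 = (22 - 1*66564) - 190427 = (22 - 66564) - 190427 = -66542 - 190427 = -256969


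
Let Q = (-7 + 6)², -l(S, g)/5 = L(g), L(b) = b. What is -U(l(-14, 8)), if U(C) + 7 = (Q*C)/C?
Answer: 6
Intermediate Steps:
l(S, g) = -5*g
Q = 1 (Q = (-1)² = 1)
U(C) = -6 (U(C) = -7 + (1*C)/C = -7 + C/C = -7 + 1 = -6)
-U(l(-14, 8)) = -1*(-6) = 6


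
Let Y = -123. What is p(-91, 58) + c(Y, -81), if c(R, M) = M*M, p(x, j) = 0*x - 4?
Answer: 6557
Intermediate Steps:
p(x, j) = -4 (p(x, j) = 0 - 4 = -4)
c(R, M) = M²
p(-91, 58) + c(Y, -81) = -4 + (-81)² = -4 + 6561 = 6557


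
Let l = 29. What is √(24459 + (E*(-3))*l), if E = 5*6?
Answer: √21849 ≈ 147.81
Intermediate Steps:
E = 30
√(24459 + (E*(-3))*l) = √(24459 + (30*(-3))*29) = √(24459 - 90*29) = √(24459 - 2610) = √21849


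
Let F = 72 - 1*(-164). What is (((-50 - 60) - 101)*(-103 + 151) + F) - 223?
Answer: -10115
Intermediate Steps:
F = 236 (F = 72 + 164 = 236)
(((-50 - 60) - 101)*(-103 + 151) + F) - 223 = (((-50 - 60) - 101)*(-103 + 151) + 236) - 223 = ((-110 - 101)*48 + 236) - 223 = (-211*48 + 236) - 223 = (-10128 + 236) - 223 = -9892 - 223 = -10115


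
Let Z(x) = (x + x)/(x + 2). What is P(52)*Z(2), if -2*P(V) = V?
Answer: -26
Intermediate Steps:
P(V) = -V/2
Z(x) = 2*x/(2 + x) (Z(x) = (2*x)/(2 + x) = 2*x/(2 + x))
P(52)*Z(2) = (-½*52)*(2*2/(2 + 2)) = -52*2/4 = -26*1 = -26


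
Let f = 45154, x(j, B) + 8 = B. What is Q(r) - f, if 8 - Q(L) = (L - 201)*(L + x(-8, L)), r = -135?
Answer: -138554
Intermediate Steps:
x(j, B) = -8 + B
Q(L) = 8 - (-201 + L)*(-8 + 2*L) (Q(L) = 8 - (L - 201)*(L + (-8 + L)) = 8 - (-201 + L)*(-8 + 2*L))
Q(r) - f = (-1600 - 2*(-135)² + 410*(-135)) - 1*45154 = (-1600 - 2*18225 - 55350) - 45154 = (-1600 - 36450 - 55350) - 45154 = -93400 - 45154 = -138554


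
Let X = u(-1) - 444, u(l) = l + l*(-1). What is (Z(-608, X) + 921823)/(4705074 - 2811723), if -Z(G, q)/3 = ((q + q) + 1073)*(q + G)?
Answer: 1505683/1893351 ≈ 0.79525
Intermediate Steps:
u(l) = 0 (u(l) = l - l = 0)
X = -444 (X = 0 - 444 = -444)
Z(G, q) = -3*(1073 + 2*q)*(G + q) (Z(G, q) = -3*((q + q) + 1073)*(q + G) = -3*(2*q + 1073)*(G + q) = -3*(1073 + 2*q)*(G + q))
(Z(-608, X) + 921823)/(4705074 - 2811723) = ((-3219*(-608) - 3219*(-444) - 6*(-444)**2 - 6*(-608)*(-444)) + 921823)/(4705074 - 2811723) = ((1957152 + 1429236 - 6*197136 - 1619712) + 921823)/1893351 = ((1957152 + 1429236 - 1182816 - 1619712) + 921823)*(1/1893351) = (583860 + 921823)*(1/1893351) = 1505683*(1/1893351) = 1505683/1893351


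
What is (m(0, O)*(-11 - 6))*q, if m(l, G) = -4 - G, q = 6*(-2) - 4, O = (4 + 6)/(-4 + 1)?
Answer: -544/3 ≈ -181.33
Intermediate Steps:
O = -10/3 (O = 10/(-3) = 10*(-⅓) = -10/3 ≈ -3.3333)
q = -16 (q = -12 - 4 = -16)
(m(0, O)*(-11 - 6))*q = ((-4 - 1*(-10/3))*(-11 - 6))*(-16) = ((-4 + 10/3)*(-17))*(-16) = -⅔*(-17)*(-16) = (34/3)*(-16) = -544/3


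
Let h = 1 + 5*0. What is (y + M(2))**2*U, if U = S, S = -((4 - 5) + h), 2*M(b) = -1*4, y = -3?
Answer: 0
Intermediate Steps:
h = 1 (h = 1 + 0 = 1)
M(b) = -2 (M(b) = (-1*4)/2 = (1/2)*(-4) = -2)
S = 0 (S = -((4 - 5) + 1) = -(-1 + 1) = -1*0 = 0)
U = 0
(y + M(2))**2*U = (-3 - 2)**2*0 = (-5)**2*0 = 25*0 = 0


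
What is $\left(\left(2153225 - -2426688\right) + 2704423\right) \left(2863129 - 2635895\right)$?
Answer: $1655248806624$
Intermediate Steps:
$\left(\left(2153225 - -2426688\right) + 2704423\right) \left(2863129 - 2635895\right) = \left(\left(2153225 + 2426688\right) + 2704423\right) 227234 = \left(4579913 + 2704423\right) 227234 = 7284336 \cdot 227234 = 1655248806624$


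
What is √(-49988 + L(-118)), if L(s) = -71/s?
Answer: I*√696024534/118 ≈ 223.58*I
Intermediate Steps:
√(-49988 + L(-118)) = √(-49988 - 71/(-118)) = √(-49988 - 71*(-1/118)) = √(-49988 + 71/118) = √(-5898513/118) = I*√696024534/118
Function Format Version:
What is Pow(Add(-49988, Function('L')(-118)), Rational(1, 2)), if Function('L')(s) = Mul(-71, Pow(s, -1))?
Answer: Mul(Rational(1, 118), I, Pow(696024534, Rational(1, 2))) ≈ Mul(223.58, I)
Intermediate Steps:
Pow(Add(-49988, Function('L')(-118)), Rational(1, 2)) = Pow(Add(-49988, Mul(-71, Pow(-118, -1))), Rational(1, 2)) = Pow(Add(-49988, Mul(-71, Rational(-1, 118))), Rational(1, 2)) = Pow(Add(-49988, Rational(71, 118)), Rational(1, 2)) = Pow(Rational(-5898513, 118), Rational(1, 2)) = Mul(Rational(1, 118), I, Pow(696024534, Rational(1, 2)))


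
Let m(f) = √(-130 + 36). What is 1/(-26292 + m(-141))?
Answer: -13146/345634679 - I*√94/691269358 ≈ -3.8034e-5 - 1.4025e-8*I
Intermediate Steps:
m(f) = I*√94 (m(f) = √(-94) = I*√94)
1/(-26292 + m(-141)) = 1/(-26292 + I*√94)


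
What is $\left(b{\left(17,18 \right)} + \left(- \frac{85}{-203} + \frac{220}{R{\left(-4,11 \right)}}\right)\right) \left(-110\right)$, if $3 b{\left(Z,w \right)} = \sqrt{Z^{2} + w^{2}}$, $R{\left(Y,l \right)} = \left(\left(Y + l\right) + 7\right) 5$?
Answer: $- \frac{79530}{203} - \frac{110 \sqrt{613}}{3} \approx -1299.6$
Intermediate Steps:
$R{\left(Y,l \right)} = 35 + 5 Y + 5 l$ ($R{\left(Y,l \right)} = \left(7 + Y + l\right) 5 = 35 + 5 Y + 5 l$)
$b{\left(Z,w \right)} = \frac{\sqrt{Z^{2} + w^{2}}}{3}$
$\left(b{\left(17,18 \right)} + \left(- \frac{85}{-203} + \frac{220}{R{\left(-4,11 \right)}}\right)\right) \left(-110\right) = \left(\frac{\sqrt{17^{2} + 18^{2}}}{3} - \left(- \frac{85}{203} - \frac{220}{35 + 5 \left(-4\right) + 5 \cdot 11}\right)\right) \left(-110\right) = \left(\frac{\sqrt{289 + 324}}{3} - \left(- \frac{85}{203} - \frac{220}{35 - 20 + 55}\right)\right) \left(-110\right) = \left(\frac{\sqrt{613}}{3} + \left(\frac{85}{203} + \frac{220}{70}\right)\right) \left(-110\right) = \left(\frac{\sqrt{613}}{3} + \left(\frac{85}{203} + 220 \cdot \frac{1}{70}\right)\right) \left(-110\right) = \left(\frac{\sqrt{613}}{3} + \left(\frac{85}{203} + \frac{22}{7}\right)\right) \left(-110\right) = \left(\frac{\sqrt{613}}{3} + \frac{723}{203}\right) \left(-110\right) = \left(\frac{723}{203} + \frac{\sqrt{613}}{3}\right) \left(-110\right) = - \frac{79530}{203} - \frac{110 \sqrt{613}}{3}$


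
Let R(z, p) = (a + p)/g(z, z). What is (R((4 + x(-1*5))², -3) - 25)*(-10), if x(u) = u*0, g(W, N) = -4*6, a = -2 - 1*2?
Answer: 2965/12 ≈ 247.08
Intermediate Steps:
a = -4 (a = -2 - 2 = -4)
g(W, N) = -24
x(u) = 0
R(z, p) = ⅙ - p/24 (R(z, p) = (-4 + p)/(-24) = (-4 + p)*(-1/24) = ⅙ - p/24)
(R((4 + x(-1*5))², -3) - 25)*(-10) = ((⅙ - 1/24*(-3)) - 25)*(-10) = ((⅙ + ⅛) - 25)*(-10) = (7/24 - 25)*(-10) = -593/24*(-10) = 2965/12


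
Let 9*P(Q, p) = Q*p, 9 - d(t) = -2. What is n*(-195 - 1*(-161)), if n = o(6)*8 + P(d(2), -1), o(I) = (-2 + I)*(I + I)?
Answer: -117130/9 ≈ -13014.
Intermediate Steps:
o(I) = 2*I*(-2 + I) (o(I) = (-2 + I)*(2*I) = 2*I*(-2 + I))
d(t) = 11 (d(t) = 9 - 1*(-2) = 9 + 2 = 11)
P(Q, p) = Q*p/9 (P(Q, p) = (Q*p)/9 = Q*p/9)
n = 3445/9 (n = (2*6*(-2 + 6))*8 + (⅑)*11*(-1) = (2*6*4)*8 - 11/9 = 48*8 - 11/9 = 384 - 11/9 = 3445/9 ≈ 382.78)
n*(-195 - 1*(-161)) = 3445*(-195 - 1*(-161))/9 = 3445*(-195 + 161)/9 = (3445/9)*(-34) = -117130/9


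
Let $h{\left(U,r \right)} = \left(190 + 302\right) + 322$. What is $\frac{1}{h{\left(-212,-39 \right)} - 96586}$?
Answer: $- \frac{1}{95772} \approx -1.0441 \cdot 10^{-5}$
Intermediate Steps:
$h{\left(U,r \right)} = 814$ ($h{\left(U,r \right)} = 492 + 322 = 814$)
$\frac{1}{h{\left(-212,-39 \right)} - 96586} = \frac{1}{814 - 96586} = \frac{1}{-95772} = - \frac{1}{95772}$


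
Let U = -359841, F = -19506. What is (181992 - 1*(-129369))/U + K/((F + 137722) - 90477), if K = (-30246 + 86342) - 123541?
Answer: -10968773008/3327209833 ≈ -3.2967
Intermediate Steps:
K = -67445 (K = 56096 - 123541 = -67445)
(181992 - 1*(-129369))/U + K/((F + 137722) - 90477) = (181992 - 1*(-129369))/(-359841) - 67445/((-19506 + 137722) - 90477) = (181992 + 129369)*(-1/359841) - 67445/(118216 - 90477) = 311361*(-1/359841) - 67445/27739 = -103787/119947 - 67445*1/27739 = -103787/119947 - 67445/27739 = -10968773008/3327209833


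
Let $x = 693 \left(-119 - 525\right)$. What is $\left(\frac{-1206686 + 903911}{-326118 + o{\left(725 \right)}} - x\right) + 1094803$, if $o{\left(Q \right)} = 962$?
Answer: $\frac{501096588595}{325156} \approx 1.5411 \cdot 10^{6}$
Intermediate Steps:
$x = -446292$ ($x = 693 \left(-644\right) = -446292$)
$\left(\frac{-1206686 + 903911}{-326118 + o{\left(725 \right)}} - x\right) + 1094803 = \left(\frac{-1206686 + 903911}{-326118 + 962} - -446292\right) + 1094803 = \left(- \frac{302775}{-325156} + 446292\right) + 1094803 = \left(\left(-302775\right) \left(- \frac{1}{325156}\right) + 446292\right) + 1094803 = \left(\frac{302775}{325156} + 446292\right) + 1094803 = \frac{145114824327}{325156} + 1094803 = \frac{501096588595}{325156}$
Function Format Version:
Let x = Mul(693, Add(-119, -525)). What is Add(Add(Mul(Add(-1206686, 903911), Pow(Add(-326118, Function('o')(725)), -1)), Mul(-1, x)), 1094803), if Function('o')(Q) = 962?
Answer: Rational(501096588595, 325156) ≈ 1.5411e+6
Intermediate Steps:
x = -446292 (x = Mul(693, -644) = -446292)
Add(Add(Mul(Add(-1206686, 903911), Pow(Add(-326118, Function('o')(725)), -1)), Mul(-1, x)), 1094803) = Add(Add(Mul(Add(-1206686, 903911), Pow(Add(-326118, 962), -1)), Mul(-1, -446292)), 1094803) = Add(Add(Mul(-302775, Pow(-325156, -1)), 446292), 1094803) = Add(Add(Mul(-302775, Rational(-1, 325156)), 446292), 1094803) = Add(Add(Rational(302775, 325156), 446292), 1094803) = Add(Rational(145114824327, 325156), 1094803) = Rational(501096588595, 325156)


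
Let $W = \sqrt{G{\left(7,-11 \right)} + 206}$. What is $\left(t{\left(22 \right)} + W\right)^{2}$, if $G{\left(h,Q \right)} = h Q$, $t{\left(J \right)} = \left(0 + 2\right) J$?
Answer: $\left(44 + \sqrt{129}\right)^{2} \approx 3064.5$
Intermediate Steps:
$t{\left(J \right)} = 2 J$
$G{\left(h,Q \right)} = Q h$
$W = \sqrt{129}$ ($W = \sqrt{\left(-11\right) 7 + 206} = \sqrt{-77 + 206} = \sqrt{129} \approx 11.358$)
$\left(t{\left(22 \right)} + W\right)^{2} = \left(2 \cdot 22 + \sqrt{129}\right)^{2} = \left(44 + \sqrt{129}\right)^{2}$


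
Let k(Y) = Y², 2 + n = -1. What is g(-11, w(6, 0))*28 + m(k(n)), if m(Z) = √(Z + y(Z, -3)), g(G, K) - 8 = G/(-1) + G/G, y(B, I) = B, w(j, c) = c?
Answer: 560 + 3*√2 ≈ 564.24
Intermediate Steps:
n = -3 (n = -2 - 1 = -3)
g(G, K) = 9 - G (g(G, K) = 8 + (G/(-1) + G/G) = 8 + (G*(-1) + 1) = 8 + (-G + 1) = 8 + (1 - G) = 9 - G)
m(Z) = √2*√Z (m(Z) = √(Z + Z) = √(2*Z) = √2*√Z)
g(-11, w(6, 0))*28 + m(k(n)) = (9 - 1*(-11))*28 + √2*√((-3)²) = (9 + 11)*28 + √2*√9 = 20*28 + √2*3 = 560 + 3*√2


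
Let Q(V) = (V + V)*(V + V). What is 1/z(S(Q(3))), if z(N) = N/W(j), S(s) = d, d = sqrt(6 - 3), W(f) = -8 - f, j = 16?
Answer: -8*sqrt(3) ≈ -13.856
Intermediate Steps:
Q(V) = 4*V**2 (Q(V) = (2*V)*(2*V) = 4*V**2)
d = sqrt(3) ≈ 1.7320
S(s) = sqrt(3)
z(N) = -N/24 (z(N) = N/(-8 - 1*16) = N/(-8 - 16) = N/(-24) = N*(-1/24) = -N/24)
1/z(S(Q(3))) = 1/(-sqrt(3)/24) = -8*sqrt(3)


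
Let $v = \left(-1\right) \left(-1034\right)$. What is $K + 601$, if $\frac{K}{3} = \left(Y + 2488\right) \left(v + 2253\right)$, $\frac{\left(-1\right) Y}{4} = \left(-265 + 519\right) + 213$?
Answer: $6114421$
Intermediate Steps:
$v = 1034$
$Y = -1868$ ($Y = - 4 \left(\left(-265 + 519\right) + 213\right) = - 4 \left(254 + 213\right) = \left(-4\right) 467 = -1868$)
$K = 6113820$ ($K = 3 \left(-1868 + 2488\right) \left(1034 + 2253\right) = 3 \cdot 620 \cdot 3287 = 3 \cdot 2037940 = 6113820$)
$K + 601 = 6113820 + 601 = 6114421$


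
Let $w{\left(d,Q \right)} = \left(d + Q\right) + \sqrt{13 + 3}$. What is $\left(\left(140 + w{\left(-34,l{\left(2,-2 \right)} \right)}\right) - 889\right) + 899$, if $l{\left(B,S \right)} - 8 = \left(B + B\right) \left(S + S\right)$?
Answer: $112$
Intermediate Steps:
$l{\left(B,S \right)} = 8 + 4 B S$ ($l{\left(B,S \right)} = 8 + \left(B + B\right) \left(S + S\right) = 8 + 2 B 2 S = 8 + 4 B S$)
$w{\left(d,Q \right)} = 4 + Q + d$ ($w{\left(d,Q \right)} = \left(Q + d\right) + \sqrt{16} = \left(Q + d\right) + 4 = 4 + Q + d$)
$\left(\left(140 + w{\left(-34,l{\left(2,-2 \right)} \right)}\right) - 889\right) + 899 = \left(\left(140 + \left(4 + \left(8 + 4 \cdot 2 \left(-2\right)\right) - 34\right)\right) - 889\right) + 899 = \left(\left(140 + \left(4 + \left(8 - 16\right) - 34\right)\right) - 889\right) + 899 = \left(\left(140 - 38\right) - 889\right) + 899 = \left(102 - 889\right) + 899 = -787 + 899 = 112$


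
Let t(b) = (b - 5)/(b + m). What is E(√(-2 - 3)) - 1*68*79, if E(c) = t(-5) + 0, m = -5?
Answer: -5371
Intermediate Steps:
t(b) = 1 (t(b) = (b - 5)/(b - 5) = (-5 + b)/(-5 + b) = 1)
E(c) = 1 (E(c) = 1 + 0 = 1)
E(√(-2 - 3)) - 1*68*79 = 1 - 1*68*79 = 1 - 68*79 = 1 - 5372 = -5371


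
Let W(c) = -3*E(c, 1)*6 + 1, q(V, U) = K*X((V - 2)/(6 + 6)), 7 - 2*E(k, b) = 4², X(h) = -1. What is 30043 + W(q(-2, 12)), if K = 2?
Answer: 30125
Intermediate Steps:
E(k, b) = -9/2 (E(k, b) = 7/2 - ½*4² = 7/2 - ½*16 = 7/2 - 8 = -9/2)
q(V, U) = -2 (q(V, U) = 2*(-1) = -2)
W(c) = 82 (W(c) = -3*(-9/2)*6 + 1 = (27/2)*6 + 1 = 81 + 1 = 82)
30043 + W(q(-2, 12)) = 30043 + 82 = 30125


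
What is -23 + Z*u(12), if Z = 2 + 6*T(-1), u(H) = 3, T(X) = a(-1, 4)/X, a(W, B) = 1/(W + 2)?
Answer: -35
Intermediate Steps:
a(W, B) = 1/(2 + W)
T(X) = 1/X (T(X) = 1/((2 - 1)*X) = 1/(1*X) = 1/X)
Z = -4 (Z = 2 + 6/(-1) = 2 + 6*(-1) = 2 - 6 = -4)
-23 + Z*u(12) = -23 - 4*3 = -23 - 12 = -35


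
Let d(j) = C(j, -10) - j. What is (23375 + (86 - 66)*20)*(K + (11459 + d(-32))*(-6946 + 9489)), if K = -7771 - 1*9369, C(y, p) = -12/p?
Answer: 694408897365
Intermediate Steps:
d(j) = 6/5 - j (d(j) = -12/(-10) - j = -12*(-1/10) - j = 6/5 - j)
K = -17140 (K = -7771 - 9369 = -17140)
(23375 + (86 - 66)*20)*(K + (11459 + d(-32))*(-6946 + 9489)) = (23375 + (86 - 66)*20)*(-17140 + (11459 + (6/5 - 1*(-32)))*(-6946 + 9489)) = (23375 + 20*20)*(-17140 + (11459 + (6/5 + 32))*2543) = (23375 + 400)*(-17140 + (11459 + 166/5)*2543) = 23775*(-17140 + (57461/5)*2543) = 23775*(-17140 + 146123323/5) = 23775*(146037623/5) = 694408897365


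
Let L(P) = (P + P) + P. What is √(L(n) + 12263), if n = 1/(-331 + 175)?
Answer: 5*√331591/26 ≈ 110.74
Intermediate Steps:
n = -1/156 (n = 1/(-156) = -1/156 ≈ -0.0064103)
L(P) = 3*P (L(P) = 2*P + P = 3*P)
√(L(n) + 12263) = √(3*(-1/156) + 12263) = √(-1/52 + 12263) = √(637675/52) = 5*√331591/26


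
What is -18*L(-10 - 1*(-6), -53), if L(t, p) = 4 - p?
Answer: -1026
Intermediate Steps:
-18*L(-10 - 1*(-6), -53) = -18*(4 - 1*(-53)) = -18*(4 + 53) = -18*57 = -1026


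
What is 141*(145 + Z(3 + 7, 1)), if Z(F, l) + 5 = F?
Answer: 21150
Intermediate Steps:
Z(F, l) = -5 + F
141*(145 + Z(3 + 7, 1)) = 141*(145 + (-5 + (3 + 7))) = 141*(145 + (-5 + 10)) = 141*(145 + 5) = 141*150 = 21150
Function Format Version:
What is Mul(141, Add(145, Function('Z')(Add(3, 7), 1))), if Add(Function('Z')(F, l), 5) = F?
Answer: 21150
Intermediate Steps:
Function('Z')(F, l) = Add(-5, F)
Mul(141, Add(145, Function('Z')(Add(3, 7), 1))) = Mul(141, Add(145, Add(-5, Add(3, 7)))) = Mul(141, Add(145, Add(-5, 10))) = Mul(141, Add(145, 5)) = Mul(141, 150) = 21150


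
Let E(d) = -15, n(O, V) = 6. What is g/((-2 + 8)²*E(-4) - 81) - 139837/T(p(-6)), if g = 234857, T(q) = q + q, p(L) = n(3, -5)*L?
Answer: 7769897/4968 ≈ 1564.0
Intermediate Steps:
p(L) = 6*L
T(q) = 2*q
g/((-2 + 8)²*E(-4) - 81) - 139837/T(p(-6)) = 234857/((-2 + 8)²*(-15) - 81) - 139837/(2*(6*(-6))) = 234857/(6²*(-15) - 81) - 139837/(2*(-36)) = 234857/(36*(-15) - 81) - 139837/(-72) = 234857/(-540 - 81) - 139837*(-1/72) = 234857/(-621) + 139837/72 = 234857*(-1/621) + 139837/72 = -234857/621 + 139837/72 = 7769897/4968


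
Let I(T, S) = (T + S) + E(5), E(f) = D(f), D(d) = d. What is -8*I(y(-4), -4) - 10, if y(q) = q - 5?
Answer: 54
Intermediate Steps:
E(f) = f
y(q) = -5 + q
I(T, S) = 5 + S + T (I(T, S) = (T + S) + 5 = (S + T) + 5 = 5 + S + T)
-8*I(y(-4), -4) - 10 = -8*(5 - 4 + (-5 - 4)) - 10 = -8*(5 - 4 - 9) - 10 = -8*(-8) - 10 = 64 - 10 = 54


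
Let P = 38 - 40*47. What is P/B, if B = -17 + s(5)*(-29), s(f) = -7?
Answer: -307/31 ≈ -9.9032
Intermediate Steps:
P = -1842 (P = 38 - 1880 = -1842)
B = 186 (B = -17 - 7*(-29) = -17 + 203 = 186)
P/B = -1842/186 = -1842*1/186 = -307/31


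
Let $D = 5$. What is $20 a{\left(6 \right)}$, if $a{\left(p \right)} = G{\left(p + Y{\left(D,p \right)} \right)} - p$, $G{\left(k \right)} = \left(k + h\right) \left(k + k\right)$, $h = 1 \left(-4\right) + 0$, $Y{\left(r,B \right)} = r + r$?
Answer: $7560$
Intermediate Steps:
$Y{\left(r,B \right)} = 2 r$
$h = -4$ ($h = -4 + 0 = -4$)
$G{\left(k \right)} = 2 k \left(-4 + k\right)$ ($G{\left(k \right)} = \left(k - 4\right) \left(k + k\right) = \left(-4 + k\right) 2 k = 2 k \left(-4 + k\right)$)
$a{\left(p \right)} = - p + 2 \left(6 + p\right) \left(10 + p\right)$ ($a{\left(p \right)} = 2 \left(p + 2 \cdot 5\right) \left(-4 + \left(p + 2 \cdot 5\right)\right) - p = 2 \left(p + 10\right) \left(-4 + \left(p + 10\right)\right) - p = 2 \left(10 + p\right) \left(-4 + \left(10 + p\right)\right) - p = 2 \left(10 + p\right) \left(6 + p\right) - p = 2 \left(6 + p\right) \left(10 + p\right) - p = - p + 2 \left(6 + p\right) \left(10 + p\right)$)
$20 a{\left(6 \right)} = 20 \left(\left(-1\right) 6 + 2 \left(6 + 6\right) \left(10 + 6\right)\right) = 20 \left(-6 + 2 \cdot 12 \cdot 16\right) = 20 \left(-6 + 384\right) = 20 \cdot 378 = 7560$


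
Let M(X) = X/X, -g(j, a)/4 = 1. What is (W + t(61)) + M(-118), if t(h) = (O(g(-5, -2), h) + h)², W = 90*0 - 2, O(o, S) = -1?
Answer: 3599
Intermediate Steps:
g(j, a) = -4 (g(j, a) = -4*1 = -4)
W = -2 (W = 0 - 2 = -2)
t(h) = (-1 + h)²
M(X) = 1
(W + t(61)) + M(-118) = (-2 + (-1 + 61)²) + 1 = (-2 + 60²) + 1 = (-2 + 3600) + 1 = 3598 + 1 = 3599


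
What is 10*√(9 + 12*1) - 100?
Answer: -100 + 10*√21 ≈ -54.174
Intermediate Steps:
10*√(9 + 12*1) - 100 = 10*√(9 + 12) - 100 = 10*√21 - 100 = -100 + 10*√21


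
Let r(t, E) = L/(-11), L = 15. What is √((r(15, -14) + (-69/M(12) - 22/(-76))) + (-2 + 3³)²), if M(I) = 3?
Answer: √104996166/418 ≈ 24.514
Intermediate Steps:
r(t, E) = -15/11 (r(t, E) = 15/(-11) = 15*(-1/11) = -15/11)
√((r(15, -14) + (-69/M(12) - 22/(-76))) + (-2 + 3³)²) = √((-15/11 + (-69/3 - 22/(-76))) + (-2 + 3³)²) = √((-15/11 + (-69*⅓ - 22*(-1/76))) + (-2 + 27)²) = √((-15/11 + (-23 + 11/38)) + 25²) = √((-15/11 - 863/38) + 625) = √(-10063/418 + 625) = √(251187/418) = √104996166/418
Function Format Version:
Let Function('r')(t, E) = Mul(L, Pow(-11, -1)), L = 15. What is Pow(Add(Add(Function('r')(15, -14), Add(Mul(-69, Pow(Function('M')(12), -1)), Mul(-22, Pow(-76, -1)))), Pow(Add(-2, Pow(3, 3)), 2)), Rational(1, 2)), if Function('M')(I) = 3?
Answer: Mul(Rational(1, 418), Pow(104996166, Rational(1, 2))) ≈ 24.514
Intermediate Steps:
Function('r')(t, E) = Rational(-15, 11) (Function('r')(t, E) = Mul(15, Pow(-11, -1)) = Mul(15, Rational(-1, 11)) = Rational(-15, 11))
Pow(Add(Add(Function('r')(15, -14), Add(Mul(-69, Pow(Function('M')(12), -1)), Mul(-22, Pow(-76, -1)))), Pow(Add(-2, Pow(3, 3)), 2)), Rational(1, 2)) = Pow(Add(Add(Rational(-15, 11), Add(Mul(-69, Pow(3, -1)), Mul(-22, Pow(-76, -1)))), Pow(Add(-2, Pow(3, 3)), 2)), Rational(1, 2)) = Pow(Add(Add(Rational(-15, 11), Add(Mul(-69, Rational(1, 3)), Mul(-22, Rational(-1, 76)))), Pow(Add(-2, 27), 2)), Rational(1, 2)) = Pow(Add(Add(Rational(-15, 11), Add(-23, Rational(11, 38))), Pow(25, 2)), Rational(1, 2)) = Pow(Add(Add(Rational(-15, 11), Rational(-863, 38)), 625), Rational(1, 2)) = Pow(Add(Rational(-10063, 418), 625), Rational(1, 2)) = Pow(Rational(251187, 418), Rational(1, 2)) = Mul(Rational(1, 418), Pow(104996166, Rational(1, 2)))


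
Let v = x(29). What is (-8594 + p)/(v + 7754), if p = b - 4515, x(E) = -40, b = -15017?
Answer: -2009/551 ≈ -3.6461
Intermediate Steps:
v = -40
p = -19532 (p = -15017 - 4515 = -19532)
(-8594 + p)/(v + 7754) = (-8594 - 19532)/(-40 + 7754) = -28126/7714 = -28126*1/7714 = -2009/551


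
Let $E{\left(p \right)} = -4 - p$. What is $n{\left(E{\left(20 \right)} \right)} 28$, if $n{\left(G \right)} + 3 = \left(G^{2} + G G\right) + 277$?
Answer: $39928$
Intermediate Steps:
$n{\left(G \right)} = 274 + 2 G^{2}$ ($n{\left(G \right)} = -3 + \left(\left(G^{2} + G G\right) + 277\right) = -3 + \left(\left(G^{2} + G^{2}\right) + 277\right) = -3 + \left(2 G^{2} + 277\right) = -3 + \left(277 + 2 G^{2}\right) = 274 + 2 G^{2}$)
$n{\left(E{\left(20 \right)} \right)} 28 = \left(274 + 2 \left(-4 - 20\right)^{2}\right) 28 = \left(274 + 2 \left(-24\right)^{2}\right) 28 = \left(274 + 2 \cdot 576\right) 28 = \left(274 + 1152\right) 28 = 1426 \cdot 28 = 39928$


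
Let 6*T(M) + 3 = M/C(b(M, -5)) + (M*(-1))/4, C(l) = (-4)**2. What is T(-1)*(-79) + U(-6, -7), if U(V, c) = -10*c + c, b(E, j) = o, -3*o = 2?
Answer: 3201/32 ≈ 100.03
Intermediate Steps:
o = -2/3 (o = -1/3*2 = -2/3 ≈ -0.66667)
b(E, j) = -2/3
C(l) = 16
U(V, c) = -9*c
T(M) = -1/2 - M/32 (T(M) = -1/2 + (M/16 + (M*(-1))/4)/6 = -1/2 + (M*(1/16) - M*(1/4))/6 = -1/2 + (M/16 - M/4)/6 = -1/2 + (-3*M/16)/6 = -1/2 - M/32)
T(-1)*(-79) + U(-6, -7) = (-1/2 - 1/32*(-1))*(-79) - 9*(-7) = (-1/2 + 1/32)*(-79) + 63 = -15/32*(-79) + 63 = 1185/32 + 63 = 3201/32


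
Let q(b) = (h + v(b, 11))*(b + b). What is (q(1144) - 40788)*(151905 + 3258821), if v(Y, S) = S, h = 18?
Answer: 87191799464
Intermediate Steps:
q(b) = 58*b (q(b) = (18 + 11)*(b + b) = 29*(2*b) = 58*b)
(q(1144) - 40788)*(151905 + 3258821) = (58*1144 - 40788)*(151905 + 3258821) = (66352 - 40788)*3410726 = 25564*3410726 = 87191799464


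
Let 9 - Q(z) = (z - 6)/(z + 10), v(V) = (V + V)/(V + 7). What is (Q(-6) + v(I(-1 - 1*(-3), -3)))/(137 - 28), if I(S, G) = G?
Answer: 21/218 ≈ 0.096330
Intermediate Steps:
v(V) = 2*V/(7 + V) (v(V) = (2*V)/(7 + V) = 2*V/(7 + V))
Q(z) = 9 - (-6 + z)/(10 + z) (Q(z) = 9 - (z - 6)/(z + 10) = 9 - (-6 + z)/(10 + z))
(Q(-6) + v(I(-1 - 1*(-3), -3)))/(137 - 28) = (8*(12 - 6)/(10 - 6) + 2*(-3)/(7 - 3))/(137 - 28) = (8*6/4 + 2*(-3)/4)/109 = (8*(¼)*6 + 2*(-3)*(¼))/109 = (12 - 3/2)/109 = (1/109)*(21/2) = 21/218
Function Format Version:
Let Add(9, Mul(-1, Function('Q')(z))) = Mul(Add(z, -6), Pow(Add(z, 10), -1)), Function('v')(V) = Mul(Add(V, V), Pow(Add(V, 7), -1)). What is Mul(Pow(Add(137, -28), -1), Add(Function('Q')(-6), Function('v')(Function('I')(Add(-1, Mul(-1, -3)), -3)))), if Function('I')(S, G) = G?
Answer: Rational(21, 218) ≈ 0.096330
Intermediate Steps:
Function('v')(V) = Mul(2, V, Pow(Add(7, V), -1)) (Function('v')(V) = Mul(Mul(2, V), Pow(Add(7, V), -1)) = Mul(2, V, Pow(Add(7, V), -1)))
Function('Q')(z) = Add(9, Mul(-1, Pow(Add(10, z), -1), Add(-6, z))) (Function('Q')(z) = Add(9, Mul(-1, Mul(Add(z, -6), Pow(Add(z, 10), -1)))) = Add(9, Mul(-1, Mul(Add(-6, z), Pow(Add(10, z), -1)))) = Add(9, Mul(-1, Mul(Pow(Add(10, z), -1), Add(-6, z)))) = Add(9, Mul(-1, Pow(Add(10, z), -1), Add(-6, z))))
Mul(Pow(Add(137, -28), -1), Add(Function('Q')(-6), Function('v')(Function('I')(Add(-1, Mul(-1, -3)), -3)))) = Mul(Pow(Add(137, -28), -1), Add(Mul(8, Pow(Add(10, -6), -1), Add(12, -6)), Mul(2, -3, Pow(Add(7, -3), -1)))) = Mul(Pow(109, -1), Add(Mul(8, Pow(4, -1), 6), Mul(2, -3, Pow(4, -1)))) = Mul(Rational(1, 109), Add(Mul(8, Rational(1, 4), 6), Mul(2, -3, Rational(1, 4)))) = Mul(Rational(1, 109), Add(12, Rational(-3, 2))) = Mul(Rational(1, 109), Rational(21, 2)) = Rational(21, 218)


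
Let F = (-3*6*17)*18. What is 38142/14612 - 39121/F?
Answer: 15033119/1547748 ≈ 9.7129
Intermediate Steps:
F = -5508 (F = -18*17*18 = -306*18 = -5508)
38142/14612 - 39121/F = 38142/14612 - 39121/(-5508) = 38142*(1/14612) - 39121*(-1/5508) = 1467/562 + 39121/5508 = 15033119/1547748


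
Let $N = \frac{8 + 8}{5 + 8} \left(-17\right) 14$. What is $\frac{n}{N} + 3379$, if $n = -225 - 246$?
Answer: $\frac{12873355}{3808} \approx 3380.6$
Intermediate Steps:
$n = -471$ ($n = -225 - 246 = -471$)
$N = - \frac{3808}{13}$ ($N = \frac{16}{13} \left(-17\right) 14 = \left(- \frac{272}{13}\right) 14 = - \frac{3808}{13} \approx -292.92$)
$\frac{n}{N} + 3379 = - \frac{471}{- \frac{3808}{13}} + 3379 = \left(-471\right) \left(- \frac{13}{3808}\right) + 3379 = \frac{6123}{3808} + 3379 = \frac{12873355}{3808}$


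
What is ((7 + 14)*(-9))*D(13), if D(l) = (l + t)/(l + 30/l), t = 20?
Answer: -81081/199 ≈ -407.44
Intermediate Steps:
D(l) = (20 + l)/(l + 30/l) (D(l) = (l + 20)/(l + 30/l) = (20 + l)/(l + 30/l))
((7 + 14)*(-9))*D(13) = ((7 + 14)*(-9))*(13*(20 + 13)/(30 + 13²)) = (21*(-9))*(13*33/(30 + 169)) = -2457*33/199 = -189*429/199 = -81081/199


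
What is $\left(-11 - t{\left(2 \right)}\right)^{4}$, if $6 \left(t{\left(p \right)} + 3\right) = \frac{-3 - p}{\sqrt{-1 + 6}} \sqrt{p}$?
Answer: $\frac{\left(-48 + \sqrt{10}\right)^{4}}{1296} \approx 3118.7$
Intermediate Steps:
$t{\left(p \right)} = -3 + \frac{\sqrt{5} \sqrt{p} \left(-3 - p\right)}{30}$ ($t{\left(p \right)} = -3 + \frac{\frac{-3 - p}{\sqrt{-1 + 6}} \sqrt{p}}{6} = -3 + \frac{\frac{-3 - p}{\sqrt{5}} \sqrt{p}}{6} = -3 + \frac{\left(-3 - p\right) \frac{\sqrt{5}}{5} \sqrt{p}}{6} = -3 + \frac{\frac{\sqrt{5} \left(-3 - p\right)}{5} \sqrt{p}}{6} = -3 + \frac{\frac{1}{5} \sqrt{5} \sqrt{p} \left(-3 - p\right)}{6} = -3 + \frac{\sqrt{5} \sqrt{p} \left(-3 - p\right)}{30}$)
$\left(-11 - t{\left(2 \right)}\right)^{4} = \left(-11 - \left(-3 - \frac{\sqrt{5} \sqrt{2}}{10} - \frac{\sqrt{5} \cdot 2^{\frac{3}{2}}}{30}\right)\right)^{4} = \left(-11 - \left(-3 - \frac{\sqrt{10}}{10} - \frac{\sqrt{5} \cdot 2 \sqrt{2}}{30}\right)\right)^{4} = \left(-11 - \left(-3 - \frac{\sqrt{10}}{10} - \frac{\sqrt{10}}{15}\right)\right)^{4} = \left(-11 - \left(-3 - \frac{\sqrt{10}}{6}\right)\right)^{4} = \left(-11 + \left(3 + \frac{\sqrt{10}}{6}\right)\right)^{4} = \left(-8 + \frac{\sqrt{10}}{6}\right)^{4}$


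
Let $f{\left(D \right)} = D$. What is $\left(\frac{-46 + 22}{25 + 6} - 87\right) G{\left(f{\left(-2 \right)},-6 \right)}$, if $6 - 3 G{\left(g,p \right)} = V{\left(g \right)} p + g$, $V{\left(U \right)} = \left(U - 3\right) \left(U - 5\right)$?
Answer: $- \frac{197726}{31} \approx -6378.3$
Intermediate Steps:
$V{\left(U \right)} = \left(-5 + U\right) \left(-3 + U\right)$ ($V{\left(U \right)} = \left(-3 + U\right) \left(-5 + U\right) = \left(-5 + U\right) \left(-3 + U\right)$)
$G{\left(g,p \right)} = 2 - \frac{g}{3} - \frac{p \left(15 + g^{2} - 8 g\right)}{3}$ ($G{\left(g,p \right)} = 2 - \frac{\left(15 + g^{2} - 8 g\right) p + g}{3} = 2 - \frac{p \left(15 + g^{2} - 8 g\right) + g}{3} = 2 - \frac{g + p \left(15 + g^{2} - 8 g\right)}{3} = 2 - \left(\frac{g}{3} + \frac{p \left(15 + g^{2} - 8 g\right)}{3}\right) = 2 - \frac{g}{3} - \frac{p \left(15 + g^{2} - 8 g\right)}{3}$)
$\left(\frac{-46 + 22}{25 + 6} - 87\right) G{\left(f{\left(-2 \right)},-6 \right)} = \left(\frac{-46 + 22}{25 + 6} - 87\right) \left(2 - - \frac{2}{3} - - 2 \left(15 + \left(-2\right)^{2} - -16\right)\right) = \left(- \frac{24}{31} - 87\right) \left(2 + \frac{2}{3} - - 2 \left(15 + 4 + 16\right)\right) = \left(\left(-24\right) \frac{1}{31} - 87\right) \left(2 + \frac{2}{3} - \left(-2\right) 35\right) = \left(- \frac{24}{31} - 87\right) \left(2 + \frac{2}{3} + 70\right) = \left(- \frac{2721}{31}\right) \frac{218}{3} = - \frac{197726}{31}$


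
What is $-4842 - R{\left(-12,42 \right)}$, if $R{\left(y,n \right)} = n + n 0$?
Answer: $-4884$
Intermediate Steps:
$R{\left(y,n \right)} = n$ ($R{\left(y,n \right)} = n + 0 = n$)
$-4842 - R{\left(-12,42 \right)} = -4842 - 42 = -4884$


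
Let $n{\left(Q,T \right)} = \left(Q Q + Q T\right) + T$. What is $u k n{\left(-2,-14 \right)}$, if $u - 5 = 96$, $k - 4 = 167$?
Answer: $310878$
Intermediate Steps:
$k = 171$ ($k = 4 + 167 = 171$)
$u = 101$ ($u = 5 + 96 = 101$)
$n{\left(Q,T \right)} = T + Q^{2} + Q T$ ($n{\left(Q,T \right)} = \left(Q^{2} + Q T\right) + T = T + Q^{2} + Q T$)
$u k n{\left(-2,-14 \right)} = 101 \cdot 171 \left(-14 + \left(-2\right)^{2} - -28\right) = 17271 \left(-14 + 4 + 28\right) = 17271 \cdot 18 = 310878$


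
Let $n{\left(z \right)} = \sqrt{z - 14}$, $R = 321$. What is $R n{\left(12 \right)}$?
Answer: $321 i \sqrt{2} \approx 453.96 i$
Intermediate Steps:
$n{\left(z \right)} = \sqrt{-14 + z}$
$R n{\left(12 \right)} = 321 \sqrt{-14 + 12} = 321 \sqrt{-2} = 321 i \sqrt{2}$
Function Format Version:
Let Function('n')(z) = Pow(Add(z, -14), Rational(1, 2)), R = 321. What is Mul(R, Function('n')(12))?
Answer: Mul(321, I, Pow(2, Rational(1, 2))) ≈ Mul(453.96, I)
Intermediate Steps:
Function('n')(z) = Pow(Add(-14, z), Rational(1, 2))
Mul(R, Function('n')(12)) = Mul(321, Pow(Add(-14, 12), Rational(1, 2))) = Mul(321, Pow(-2, Rational(1, 2))) = Mul(321, Mul(I, Pow(2, Rational(1, 2)))) = Mul(321, I, Pow(2, Rational(1, 2)))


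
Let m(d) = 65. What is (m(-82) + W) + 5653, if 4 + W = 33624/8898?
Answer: 8479466/1483 ≈ 5717.8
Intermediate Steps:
W = -328/1483 (W = -4 + 33624/8898 = -4 + 33624*(1/8898) = -4 + 5604/1483 = -328/1483 ≈ -0.22117)
(m(-82) + W) + 5653 = (65 - 328/1483) + 5653 = 96067/1483 + 5653 = 8479466/1483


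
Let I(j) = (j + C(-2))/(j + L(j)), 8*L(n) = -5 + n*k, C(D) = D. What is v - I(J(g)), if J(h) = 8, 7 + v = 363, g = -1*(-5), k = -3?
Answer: 12412/35 ≈ 354.63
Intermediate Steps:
g = 5
v = 356 (v = -7 + 363 = 356)
L(n) = -5/8 - 3*n/8 (L(n) = (-5 + n*(-3))/8 = (-5 - 3*n)/8 = -5/8 - 3*n/8)
I(j) = (-2 + j)/(-5/8 + 5*j/8) (I(j) = (j - 2)/(j + (-5/8 - 3*j/8)) = (-2 + j)/(-5/8 + 5*j/8))
v - I(J(g)) = 356 - 8*(-2 + 8)/(5*(-1 + 8)) = 356 - 8*6/(5*7) = 356 - 1*48/35 = 356 - 48/35 = 12412/35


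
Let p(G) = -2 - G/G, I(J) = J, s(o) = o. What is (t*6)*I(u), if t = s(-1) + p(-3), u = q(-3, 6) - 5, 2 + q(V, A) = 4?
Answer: 72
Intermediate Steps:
q(V, A) = 2 (q(V, A) = -2 + 4 = 2)
u = -3 (u = 2 - 5 = -3)
p(G) = -3 (p(G) = -2 - 1*1 = -2 - 1 = -3)
t = -4 (t = -1 - 3 = -4)
(t*6)*I(u) = -4*6*(-3) = -24*(-3) = 72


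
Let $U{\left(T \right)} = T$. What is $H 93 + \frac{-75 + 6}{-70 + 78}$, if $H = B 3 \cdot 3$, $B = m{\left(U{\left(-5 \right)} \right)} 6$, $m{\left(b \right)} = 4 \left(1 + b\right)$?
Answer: $- \frac{642885}{8} \approx -80361.0$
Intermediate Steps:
$m{\left(b \right)} = 4 + 4 b$
$B = -96$ ($B = \left(4 + 4 \left(-5\right)\right) 6 = \left(4 - 20\right) 6 = \left(-16\right) 6 = -96$)
$H = -864$ ($H = \left(-96\right) 3 \cdot 3 = \left(-288\right) 3 = -864$)
$H 93 + \frac{-75 + 6}{-70 + 78} = \left(-864\right) 93 + \frac{-75 + 6}{-70 + 78} = -80352 - \frac{69}{8} = - \frac{642885}{8}$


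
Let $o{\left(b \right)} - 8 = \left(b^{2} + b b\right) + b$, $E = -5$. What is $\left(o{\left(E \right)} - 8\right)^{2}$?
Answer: $2025$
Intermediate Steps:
$o{\left(b \right)} = 8 + b + 2 b^{2}$ ($o{\left(b \right)} = 8 + \left(\left(b^{2} + b b\right) + b\right) = 8 + \left(\left(b^{2} + b^{2}\right) + b\right) = 8 + \left(2 b^{2} + b\right) = 8 + \left(b + 2 b^{2}\right) = 8 + b + 2 b^{2}$)
$\left(o{\left(E \right)} - 8\right)^{2} = \left(\left(8 - 5 + 2 \left(-5\right)^{2}\right) - 8\right)^{2} = \left(\left(8 - 5 + 2 \cdot 25\right) - 8\right)^{2} = \left(\left(8 - 5 + 50\right) - 8\right)^{2} = \left(53 - 8\right)^{2} = 45^{2} = 2025$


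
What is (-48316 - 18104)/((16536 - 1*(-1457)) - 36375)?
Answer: 33210/9191 ≈ 3.6133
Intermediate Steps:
(-48316 - 18104)/((16536 - 1*(-1457)) - 36375) = -66420/((16536 + 1457) - 36375) = -66420/(17993 - 36375) = -66420/(-18382) = -66420*(-1/18382) = 33210/9191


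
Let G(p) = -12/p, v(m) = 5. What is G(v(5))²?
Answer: 144/25 ≈ 5.7600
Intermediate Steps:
G(v(5))² = (-12/5)² = 144/25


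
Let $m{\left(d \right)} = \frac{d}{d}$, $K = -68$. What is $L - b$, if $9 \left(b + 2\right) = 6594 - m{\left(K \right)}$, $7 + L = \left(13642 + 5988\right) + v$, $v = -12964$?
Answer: $\frac{53356}{9} \approx 5928.4$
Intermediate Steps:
$m{\left(d \right)} = 1$
$L = 6659$ ($L = -7 + \left(\left(13642 + 5988\right) - 12964\right) = -7 + \left(19630 - 12964\right) = -7 + 6666 = 6659$)
$b = \frac{6575}{9}$ ($b = -2 + \frac{6594 - 1}{9} = -2 + \frac{1}{9} \cdot 6593 = -2 + \frac{6593}{9} = \frac{6575}{9} \approx 730.56$)
$L - b = 6659 - \frac{6575}{9} = \frac{53356}{9}$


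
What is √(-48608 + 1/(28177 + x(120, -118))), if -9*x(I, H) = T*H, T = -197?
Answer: I*√15261111596021/17719 ≈ 220.47*I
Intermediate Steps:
x(I, H) = 197*H/9 (x(I, H) = -(-197)*H/9 = 197*H/9)
√(-48608 + 1/(28177 + x(120, -118))) = √(-48608 + 1/(28177 + (197/9)*(-118))) = √(-48608 + 1/(28177 - 23246/9)) = √(-48608 + 1/(230347/9)) = √(-48608 + 9/230347) = √(-11196706967/230347) = I*√15261111596021/17719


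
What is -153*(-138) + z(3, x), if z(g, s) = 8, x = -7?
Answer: 21122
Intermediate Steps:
-153*(-138) + z(3, x) = -153*(-138) + 8 = 21114 + 8 = 21122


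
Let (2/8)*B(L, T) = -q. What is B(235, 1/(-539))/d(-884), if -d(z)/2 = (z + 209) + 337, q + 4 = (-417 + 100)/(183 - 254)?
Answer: -33/11999 ≈ -0.0027502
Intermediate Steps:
q = 33/71 (q = -4 + (-417 + 100)/(183 - 254) = -4 - 317/(-71) = -4 - 317*(-1/71) = -4 + 317/71 = 33/71 ≈ 0.46479)
B(L, T) = -132/71 (B(L, T) = 4*(-1*33/71) = 4*(-33/71) = -132/71)
d(z) = -1092 - 2*z (d(z) = -2*((z + 209) + 337) = -2*((209 + z) + 337) = -2*(546 + z) = -1092 - 2*z)
B(235, 1/(-539))/d(-884) = -132/(71*(-1092 - 2*(-884))) = -132/(71*(-1092 + 1768)) = -132/71/676 = -132/71*1/676 = -33/11999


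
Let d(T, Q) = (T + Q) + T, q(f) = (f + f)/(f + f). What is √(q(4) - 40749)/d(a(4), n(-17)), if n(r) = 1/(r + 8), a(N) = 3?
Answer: 18*I*√10187/53 ≈ 34.278*I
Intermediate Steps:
q(f) = 1 (q(f) = (2*f)/((2*f)) = (2*f)*(1/(2*f)) = 1)
n(r) = 1/(8 + r)
d(T, Q) = Q + 2*T (d(T, Q) = (Q + T) + T = Q + 2*T)
√(q(4) - 40749)/d(a(4), n(-17)) = √(1 - 40749)/(1/(8 - 17) + 2*3) = √(-40748)/(1/(-9) + 6) = (2*I*√10187)/(-⅑ + 6) = (2*I*√10187)/(53/9) = (2*I*√10187)*(9/53) = 18*I*√10187/53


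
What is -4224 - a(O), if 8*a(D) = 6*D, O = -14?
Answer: -8427/2 ≈ -4213.5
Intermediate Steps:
a(D) = 3*D/4 (a(D) = (6*D)/8 = 3*D/4)
-4224 - a(O) = -4224 - 3*(-14)/4 = -4224 - 1*(-21/2) = -4224 + 21/2 = -8427/2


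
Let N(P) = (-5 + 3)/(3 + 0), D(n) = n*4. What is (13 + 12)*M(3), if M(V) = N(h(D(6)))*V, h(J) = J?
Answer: -50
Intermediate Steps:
D(n) = 4*n
N(P) = -⅔ (N(P) = -2/3 = -2*⅓ = -⅔)
M(V) = -2*V/3
(13 + 12)*M(3) = (13 + 12)*(-⅔*3) = 25*(-2) = -50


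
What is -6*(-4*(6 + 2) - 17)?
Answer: 294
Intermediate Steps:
-6*(-4*(6 + 2) - 17) = -6*(-4*8 - 17) = -6*(-32 - 17) = -6*(-49) = 294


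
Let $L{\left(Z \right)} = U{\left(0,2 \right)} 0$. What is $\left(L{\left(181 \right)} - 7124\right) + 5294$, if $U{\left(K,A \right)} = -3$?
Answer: $-1830$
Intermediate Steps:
$L{\left(Z \right)} = 0$ ($L{\left(Z \right)} = \left(-3\right) 0 = 0$)
$\left(L{\left(181 \right)} - 7124\right) + 5294 = \left(0 - 7124\right) + 5294 = -7124 + 5294 = -1830$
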